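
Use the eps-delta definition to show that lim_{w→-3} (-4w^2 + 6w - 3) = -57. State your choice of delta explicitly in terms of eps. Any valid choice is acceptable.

delta = min(1, eps/34)

Suppose eps > 0. We want delta > 0 such that 0 < |w + 3| < delta implies |(-4w^2 + 6w - 3) + 57| < eps.
(-4w^2 + 6w - 3) + 57 = -4w^2 + 6w + 54 = (w + 3)(-4w + 18).
So |(-4w^2 + 6w - 3) + 57| = |w + 3|·|-4w + 18|.
Assume first that |w + 3| < 1, so |w| < 4. Then |-4w + 18| ≤ 4·4 + 18 = 34.
Hence |(-4w^2 + 6w - 3) + 57| ≤ 34|w + 3| < eps provided |w + 3| < eps/34.
Choosing delta = min(1, eps/34) ensures both conditions, hence |(-4w^2 + 6w - 3) + 57| < eps.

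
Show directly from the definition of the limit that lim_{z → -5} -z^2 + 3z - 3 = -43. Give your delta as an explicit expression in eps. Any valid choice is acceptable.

Let eps > 0. We want delta > 0 such that 0 < |z + 5| < delta implies |(-z^2 + 3z - 3) + 43| < eps.
(-z^2 + 3z - 3) + 43 = -z^2 + 3z + 40 = (z + 5)(-z + 8).
So |(-z^2 + 3z - 3) + 43| = |z + 5|·|-z + 8|.
Require delta ≤ 1. Then |z + 5| < 1 gives |z| < 6, and by the triangle inequality |-z + 8| ≤ 6 + 8 = 14.
Hence |(-z^2 + 3z - 3) + 43| ≤ 14|z + 5| < eps provided |z + 5| < eps/14.
Take delta = min(1, eps/14). Then 0 < |z + 5| < delta gives both |z + 5| < 1 and |z + 5| < eps/14, so |(-z^2 + 3z - 3) + 43| < eps.

delta = min(1, eps/14)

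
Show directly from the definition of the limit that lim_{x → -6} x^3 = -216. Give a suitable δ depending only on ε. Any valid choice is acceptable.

Fix ε > 0. We seek δ > 0 with 0 < |x + 6| < δ ⇒ |x^3 + 216| < ε.
Factor: x^3 + 216 = (x + 6)(x^2 - 6x + 36), so |x^3 + 216| = |x + 6|·|x^2 - 6x + 36|.
Restrict δ ≤ 1. Then |x + 6| < 1 gives |x| < 7, so by the triangle inequality |x^2 - 6x + 36| ≤ 7^2 + 6·7 + 36 = 127.
Hence |x^3 + 216| ≤ 127|x + 6|, which is < ε once |x + 6| < ε/127.
Take δ = min(1, ε/127). If 0 < |x + 6| < δ then both bounds hold and |x^3 + 216| ≤ 127|x + 6| < 127·(ε/127) = ε.

δ = min(1, ε/127)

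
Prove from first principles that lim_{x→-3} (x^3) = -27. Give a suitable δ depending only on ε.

δ = min(2, ε/49)

Let ε > 0 be given. We seek δ > 0 with 0 < |x + 3| < δ ⇒ |x^3 + 27| < ε.
Factor: x^3 + 27 = (x + 3)(x^2 - 3x + 9), so |x^3 + 27| = |x + 3|·|x^2 - 3x + 9|.
Impose δ ≤ 2 so that |x| < 5; then |x^2 - 3x + 9| ≤ 49.
Hence |x^3 + 27| ≤ 49|x + 3|, which is < ε once |x + 3| < ε/49.
Take δ = min(2, ε/49). If 0 < |x + 3| < δ then both bounds hold and |x^3 + 27| ≤ 49|x + 3| < 49·(ε/49) = ε.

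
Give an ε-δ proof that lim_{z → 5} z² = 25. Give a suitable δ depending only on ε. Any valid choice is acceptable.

δ = min(1, ε/11)

Let ε > 0. We seek δ > 0 with 0 < |z − 5| < δ ⇒ |z² − 25| < ε.
Factor: z² − 25 = (z − 5)(z + 5), so |z² − 25| = |z − 5|·|z + 5|.
Restrict δ ≤ 1. Then |z − 5| < 1 gives |z| < 6, so by the triangle inequality |z + 5| ≤ 6 + 5 = 11.
Hence |z² − 25| ≤ 11|z − 5|, which is < ε once |z − 5| < ε/11.
Take δ = min(1, ε/11). If 0 < |z − 5| < δ then both bounds hold and |z² − 25| ≤ 11|z − 5| < 11·(ε/11) = ε.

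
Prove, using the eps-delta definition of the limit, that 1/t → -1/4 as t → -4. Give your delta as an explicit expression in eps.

Let eps > 0. We seek delta > 0 such that 0 < |t + 4| < delta implies |1/t + 1/4| < eps.
|1/t + 1/4| = |-4 − t|/(4·|t|) = |t + 4|/(4|t|).
Restrict delta ≤ 2. Then |t + 4| < 2 gives |t| > 2, so 4|t| > 8.
Then |1/t + 1/4| < |t + 4|/8, which is < eps when |t + 4| < 8eps.
Take delta = min(2, 8eps). Then 0 < |t + 4| < delta gives both |t + 4| < 2 and |t + 4| < 8eps, so |1/t + 1/4| < eps.

delta = min(2, 8eps)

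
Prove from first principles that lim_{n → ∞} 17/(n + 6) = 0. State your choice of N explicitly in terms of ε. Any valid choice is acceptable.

N = 17/ε

Let ε > 0 be given. For n ≥ 1, |17/(n + 6) − 0| = 17/(n + 6) ≤ 17/n.
We need 17/n < ε, i.e. n > 17/ε.
Take N = 17/ε. If n > N then |17/(n + 6)| ≤ 17/n < ε.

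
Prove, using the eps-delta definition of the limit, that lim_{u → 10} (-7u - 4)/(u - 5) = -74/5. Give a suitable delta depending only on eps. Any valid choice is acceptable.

Fix eps > 0. We want delta > 0 with 0 < |u − 10| < delta ⇒ |(-7u - 4)/(u - 5) + 74/5| < eps.
Combining over a common denominator, (-7u - 4)/(u - 5) + 74/5 = [(-7u - 4)·5 − (-74)·(u - 5)] / [5·(u - 5)] = 39(u − 10) / (5(u - 5)).
So |(-7u - 4)/(u - 5) + 74/5| = 39|u − 10| / (5·|u − 5|).
Restrict delta ≤ 5/2. Then |u − 10| < 5/2 gives |u − 5| = |(u − 10) + 5| ≥ 5 − 5/2 = 5/2.
Hence |(-7u - 4)/(u - 5) + 74/5| < 39|u − 10|/(5·(5/2)) = (78/25)|u − 10|, which is < eps once |u − 10| < (25/78)eps.
Take delta = min(5/2, (25/78)eps). Then 0 < |u − 10| < delta forces both bounds, so |(-7u - 4)/(u - 5) + 74/5| < eps.

delta = min(5/2, (25/78)eps)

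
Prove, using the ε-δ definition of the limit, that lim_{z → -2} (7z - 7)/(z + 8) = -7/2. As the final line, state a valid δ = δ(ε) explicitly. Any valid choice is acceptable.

Let ε > 0. We want δ > 0 with 0 < |z + 2| < δ ⇒ |(7z - 7)/(z + 8) + 7/2| < ε.
Combining over a common denominator, (7z - 7)/(z + 8) + 7/2 = [(7z - 7)·6 − (-21)·(z + 8)] / [6·(z + 8)] = 63(z + 2) / (6(z + 8)).
So |(7z - 7)/(z + 8) + 7/2| = 63|z + 2| / (6·|z + 8|).
Require δ ≤ 3, so |z + 8| ≥ |6| − |z + 2| > 6 − 3 = 3.
Hence |(7z - 7)/(z + 8) + 7/2| < 63|z + 2|/(6·3) = (7/2)|z + 2|, which is < ε once |z + 2| < (2/7)ε.
Take δ = min(3, (2/7)ε). Then 0 < |z + 2| < δ forces both bounds, so |(7z - 7)/(z + 8) + 7/2| < ε.

δ = min(3, (2/7)ε)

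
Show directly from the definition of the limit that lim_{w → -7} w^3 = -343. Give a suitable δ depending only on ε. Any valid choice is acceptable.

δ = min(2, ε/193)

Let ε > 0. We seek δ > 0 with 0 < |w + 7| < δ ⇒ |w^3 + 343| < ε.
Factor: w^3 + 343 = (w + 7)(w^2 - 7w + 49), so |w^3 + 343| = |w + 7|·|w^2 - 7w + 49|.
Restrict δ ≤ 2. Then |w + 7| < 2 gives |w| < 9, so by the triangle inequality |w^2 - 7w + 49| ≤ 9^2 + 7·9 + 49 = 193.
Hence |w^3 + 343| ≤ 193|w + 7|, which is < ε once |w + 7| < ε/193.
Take δ = min(2, ε/193). If 0 < |w + 7| < δ then both bounds hold and |w^3 + 343| ≤ 193|w + 7| < 193·(ε/193) = ε.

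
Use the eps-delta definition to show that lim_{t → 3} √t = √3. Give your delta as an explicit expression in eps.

Let eps > 0. We want delta > 0 such that 0 < |t − 3| < delta implies |√t − √3| < eps.
Rationalise: √t − √3 = (t − 3)/(√t + √3), so |√t − √3| = |t − 3|/(√t + √3).
Restrict delta ≤ 3 so that |t − 3| < 3 forces t > 0, and then √t + √3 > √3.
Hence |√t − √3| < |t − 3|/√3, which is < eps once |t − 3| < √3·eps.
Take delta = min(3, √3·eps). If 0 < |t − 3| < delta then t > 0 and |√t − √3| < |t − 3|/√3 < eps.

delta = min(3, √3·eps)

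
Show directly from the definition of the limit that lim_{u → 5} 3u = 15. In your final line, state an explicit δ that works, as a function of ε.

δ = ε/3

Let ε > 0 be given. We need δ > 0 so that 0 < |u − 5| < δ implies |(3u) − 15| < ε.
|(3u) − 15| = |3u - 15| = 3|u − 5|.
So 3|u − 5| < ε exactly when |u − 5| < ε/3.
Take δ = ε/3. If 0 < |u − 5| < δ then |(3u) − 15| = 3|u − 5| < 3·(ε/3) = ε.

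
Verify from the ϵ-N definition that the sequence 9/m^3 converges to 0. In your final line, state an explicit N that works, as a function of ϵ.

Fix ϵ > 0. For m ≥ 1, |9/m^3 − 0| = 9/m^3.
9/m^3 < ϵ ⇔ m^3 > 9/ϵ ⇔ m > (9/ϵ)^{1/3}.
Take N = (9/ϵ)^{1/3}. Then m > N implies 9/m^3 < ϵ.

N = (9/ϵ)^{1/3}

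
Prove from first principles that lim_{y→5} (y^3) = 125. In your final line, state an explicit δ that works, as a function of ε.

δ = min(1, ε/91)

Fix ε > 0. We seek δ > 0 with 0 < |y − 5| < δ ⇒ |y^3 − 125| < ε.
Factor: y^3 − 125 = (y − 5)(y^2 + 5y + 25), so |y^3 − 125| = |y − 5|·|y^2 + 5y + 25|.
Impose δ ≤ 1 so that |y| < 6; then |y^2 + 5y + 25| ≤ 91.
Hence |y^3 − 125| ≤ 91|y − 5|, which is < ε once |y − 5| < ε/91.
Take δ = min(1, ε/91). If 0 < |y − 5| < δ then both bounds hold and |y^3 − 125| ≤ 91|y − 5| < 91·(ε/91) = ε.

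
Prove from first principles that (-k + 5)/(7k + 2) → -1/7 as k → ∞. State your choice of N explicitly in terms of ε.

Let ε > 0 be given. For k ≥ 1, |(-k + 5)/(7k + 2) + 1/7| = |37|/(7(7k + 2)) = 37/(7(7k + 2)).
Since 7k + 2 ≥ 7k for k ≥ 1, this is ≤ 37/(7·7k) = (37/49)/k.
So |(-k + 5)/(7k + 2) + 1/7| < ε whenever k > (37/49)/ε.
Take N = (37/49)/ε. If k > N then |(-k + 5)/(7k + 2) + 1/7| ≤ (37/49)/k < ε.

N = (37/49)/ε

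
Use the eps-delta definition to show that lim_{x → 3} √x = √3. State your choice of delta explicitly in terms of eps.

Suppose eps > 0. We want delta > 0 such that 0 < |x − 3| < delta implies |√x − √3| < eps.
Rationalise: √x − √3 = (x − 3)/(√x + √3), so |√x − √3| = |x − 3|/(√x + √3).
Restrict delta ≤ 3 so that |x − 3| < 3 forces x > 0, and then √x + √3 > √3.
Hence |√x − √3| < |x − 3|/√3, which is < eps once |x − 3| < √3·eps.
Take delta = min(3, √3·eps). If 0 < |x − 3| < delta then x > 0 and |√x − √3| < |x − 3|/√3 < eps.

delta = min(3, √3·eps)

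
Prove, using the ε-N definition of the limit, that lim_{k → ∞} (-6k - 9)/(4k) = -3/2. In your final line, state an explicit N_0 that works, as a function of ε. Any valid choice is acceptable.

N_0 = (9/4)/ε

Let ε > 0 be given. For k ≥ 1, |(-6k - 9)/(4k) + 3/2| = |-36|/(4(4k)) = 36/(4(4k)).
Since 4k ≥ 4k for k ≥ 1, this is ≤ 36/(4·4k) = (9/4)/k.
So |(-6k - 9)/(4k) + 3/2| < ε whenever k > (9/4)/ε.
Take N_0 = (9/4)/ε. If k > N_0 then |(-6k - 9)/(4k) + 3/2| ≤ (9/4)/k < ε.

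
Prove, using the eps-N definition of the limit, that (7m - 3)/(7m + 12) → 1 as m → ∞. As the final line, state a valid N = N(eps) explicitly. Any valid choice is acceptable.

N = (15/7)/eps

Suppose eps > 0. For m ≥ 1, |(7m - 3)/(7m + 12) − 1| = |-105|/(7(7m + 12)) = 105/(7(7m + 12)).
Since 7m + 12 ≥ 7m for m ≥ 1, this is ≤ 105/(7·7m) = (15/7)/m.
So |(7m - 3)/(7m + 12) − 1| < eps whenever m > (15/7)/eps.
Take N = (15/7)/eps. If m > N then |(7m - 3)/(7m + 12) − 1| ≤ (15/7)/m < eps.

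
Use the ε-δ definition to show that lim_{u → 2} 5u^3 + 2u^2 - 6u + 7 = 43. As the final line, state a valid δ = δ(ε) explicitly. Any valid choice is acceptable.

δ = min(1, ε/99)

Suppose ε > 0. We want δ > 0 such that 0 < |u − 2| < δ implies |(5u^3 + 2u^2 - 6u + 7) − 43| < ε.
(5u^3 + 2u^2 - 6u + 7) − 43 = 5u^3 + 2u^2 - 6u - 36 = (u − 2)(5u^2 + 12u + 18).
So |(5u^3 + 2u^2 - 6u + 7) − 43| = |u − 2|·|5u^2 + 12u + 18|.
Assume first that |u − 2| < 1, so |u| < 3. Then |5u^2 + 12u + 18| ≤ 5·3^2 + 12·3 + 18 = 99.
Hence |(5u^3 + 2u^2 - 6u + 7) − 43| ≤ 99|u − 2| < ε provided |u − 2| < ε/99.
Take δ = min(1, ε/99). Then 0 < |u − 2| < δ gives both |u − 2| < 1 and |u − 2| < ε/99, so |(5u^3 + 2u^2 - 6u + 7) − 43| < ε.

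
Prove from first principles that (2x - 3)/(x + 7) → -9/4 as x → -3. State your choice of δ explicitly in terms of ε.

δ = min(2, (8/17)ε)

Fix ε > 0. We want δ > 0 with 0 < |x + 3| < δ ⇒ |(2x - 3)/(x + 7) + 9/4| < ε.
Combining over a common denominator, (2x - 3)/(x + 7) + 9/4 = [(2x - 3)·4 − (-9)·(x + 7)] / [4·(x + 7)] = 17(x + 3) / (4(x + 7)).
So |(2x - 3)/(x + 7) + 9/4| = 17|x + 3| / (4·|x + 7|).
Require δ ≤ 2, so |x + 7| ≥ |4| − |x + 3| > 4 − 2 = 2.
Hence |(2x - 3)/(x + 7) + 9/4| < 17|x + 3|/(4·2) = (17/8)|x + 3|, which is < ε once |x + 3| < (8/17)ε.
Take δ = min(2, (8/17)ε). Then 0 < |x + 3| < δ forces both bounds, so |(2x - 3)/(x + 7) + 9/4| < ε.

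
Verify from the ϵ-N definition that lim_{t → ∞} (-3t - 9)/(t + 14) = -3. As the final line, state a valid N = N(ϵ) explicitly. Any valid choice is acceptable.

Fix ϵ > 0. We seek N > 0 such that t > N implies |(-3t - 9)/(t + 14) + 3| < ϵ.
(-3t - 9)/(t + 14) + 3 = ((-3t - 9) − (-3)(t + 14)) / ((t + 14)) = 33/((t + 14)).
For t > 0 we have t + 14 > t, so |(-3t - 9)/(t + 14) + 3| = 33/((t + 14)) < 33/(t) = 33/t.
Thus |(-3t - 9)/(t + 14) + 3| < ϵ whenever t > 33/ϵ.
Take N = 33/ϵ. If t > N then |(-3t - 9)/(t + 14) + 3| < 33/t < ϵ.

N = 33/ϵ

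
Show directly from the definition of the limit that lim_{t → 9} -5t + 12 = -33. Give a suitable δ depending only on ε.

Let ε > 0. We need δ > 0 so that 0 < |t − 9| < δ implies |(-5t + 12) + 33| < ε.
|(-5t + 12) + 33| = |-5t + 45| = 5|t − 9|.
So 5|t − 9| < ε exactly when |t − 9| < ε/5.
Choosing δ = ε/5 gives |(-5t + 12) + 33| = 5|t − 9| < ε whenever |t − 9| < δ.

δ = ε/5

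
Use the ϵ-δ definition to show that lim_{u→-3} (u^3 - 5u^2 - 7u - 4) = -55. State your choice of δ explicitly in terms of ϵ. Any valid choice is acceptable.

δ = min(1, ϵ/65)

Let ϵ > 0 be given. We want δ > 0 such that 0 < |u + 3| < δ implies |(u^3 - 5u^2 - 7u - 4) + 55| < ϵ.
(u^3 - 5u^2 - 7u - 4) + 55 = u^3 - 5u^2 - 7u + 51 = (u + 3)(u^2 - 8u + 17).
So |(u^3 - 5u^2 - 7u - 4) + 55| = |u + 3|·|u^2 - 8u + 17|.
Require δ ≤ 1. Then |u + 3| < 1 gives |u| < 4, and by the triangle inequality |u^2 - 8u + 17| ≤ 4^2 + 8·4 + 17 = 65.
Hence |(u^3 - 5u^2 - 7u - 4) + 55| ≤ 65|u + 3| < ϵ provided |u + 3| < ϵ/65.
Take δ = min(1, ϵ/65). Then 0 < |u + 3| < δ gives both |u + 3| < 1 and |u + 3| < ϵ/65, so |(u^3 - 5u^2 - 7u - 4) + 55| < ϵ.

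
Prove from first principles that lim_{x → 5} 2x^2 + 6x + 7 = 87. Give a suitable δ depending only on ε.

δ = min(1, ε/28)

Let ε > 0 be given. We want δ > 0 such that 0 < |x − 5| < δ implies |(2x^2 + 6x + 7) − 87| < ε.
(2x^2 + 6x + 7) − 87 = 2x^2 + 6x - 80 = (x − 5)(2x + 16).
So |(2x^2 + 6x + 7) − 87| = |x − 5|·|2x + 16|.
Assume first that |x − 5| < 1, so |x| < 6. Then |2x + 16| ≤ 2·6 + 16 = 28.
Hence |(2x^2 + 6x + 7) − 87| ≤ 28|x − 5| < ε provided |x − 5| < ε/28.
Choosing δ = min(1, ε/28) ensures both conditions, hence |(2x^2 + 6x + 7) − 87| < ε.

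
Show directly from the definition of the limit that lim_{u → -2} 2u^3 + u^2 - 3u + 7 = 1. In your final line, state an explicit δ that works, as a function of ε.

Let ε > 0. We want δ > 0 such that 0 < |u + 2| < δ implies |(2u^3 + u^2 - 3u + 7) − 1| < ε.
(2u^3 + u^2 - 3u + 7) − 1 = 2u^3 + u^2 - 3u + 6 = (u + 2)(2u^2 - 3u + 3).
So |(2u^3 + u^2 - 3u + 7) − 1| = |u + 2|·|2u^2 - 3u + 3|.
Require δ ≤ 1. Then |u + 2| < 1 gives |u| < 3, and by the triangle inequality |2u^2 - 3u + 3| ≤ 2·3^2 + 3·3 + 3 = 30.
Hence |(2u^3 + u^2 - 3u + 7) − 1| ≤ 30|u + 2| < ε provided |u + 2| < ε/30.
Take δ = min(1, ε/30). Then 0 < |u + 2| < δ gives both |u + 2| < 1 and |u + 2| < ε/30, so |(2u^3 + u^2 - 3u + 7) − 1| < ε.

δ = min(1, ε/30)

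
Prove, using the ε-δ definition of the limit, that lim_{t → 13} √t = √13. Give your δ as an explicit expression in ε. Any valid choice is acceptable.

δ = min(13, √13·ε)

Let ε > 0 be given. We want δ > 0 such that 0 < |t − 13| < δ implies |√t − √13| < ε.
Multiplying by the conjugate, |√t − √13| = |t − 13|/(√t + √13).
Restrict δ ≤ 13 so that |t − 13| < 13 forces t > 0, and then √t + √13 > √13.
Hence |√t − √13| < |t − 13|/√13, which is < ε once |t − 13| < √13·ε.
Take δ = min(13, √13·ε). If 0 < |t − 13| < δ then t > 0 and |√t − √13| < |t − 13|/√13 < ε.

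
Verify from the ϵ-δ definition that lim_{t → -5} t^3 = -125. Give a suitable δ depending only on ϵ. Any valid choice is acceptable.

Suppose ϵ > 0. We seek δ > 0 with 0 < |t + 5| < δ ⇒ |t^3 + 125| < ϵ.
Factor: t^3 + 125 = (t + 5)(t^2 - 5t + 25), so |t^3 + 125| = |t + 5|·|t^2 - 5t + 25|.
Impose δ ≤ 1 so that |t| < 6; then |t^2 - 5t + 25| ≤ 91.
Hence |t^3 + 125| ≤ 91|t + 5|, which is < ϵ once |t + 5| < ϵ/91.
Take δ = min(1, ϵ/91). If 0 < |t + 5| < δ then both bounds hold and |t^3 + 125| ≤ 91|t + 5| < 91·(ϵ/91) = ϵ.

δ = min(1, ϵ/91)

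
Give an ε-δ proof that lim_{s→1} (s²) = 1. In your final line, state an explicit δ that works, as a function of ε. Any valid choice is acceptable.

δ = min(2, ε/4)

Let ε > 0. We seek δ > 0 with 0 < |s − 1| < δ ⇒ |s² − 1| < ε.
Factor: s² − 1 = (s − 1)(s + 1), so |s² − 1| = |s − 1|·|s + 1|.
Impose δ ≤ 2 so that |s| < 3; then |s + 1| ≤ 4.
Hence |s² − 1| ≤ 4|s − 1|, which is < ε once |s − 1| < ε/4.
Take δ = min(2, ε/4). If 0 < |s − 1| < δ then both bounds hold and |s² − 1| ≤ 4|s − 1| < 4·(ε/4) = ε.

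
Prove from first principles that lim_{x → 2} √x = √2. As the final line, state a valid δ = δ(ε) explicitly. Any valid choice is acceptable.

δ = min(2, √2·ε)

Let ε > 0. We want δ > 0 such that 0 < |x − 2| < δ implies |√x − √2| < ε.
Multiplying by the conjugate, |√x − √2| = |x − 2|/(√x + √2).
Restrict δ ≤ 2 so that |x − 2| < 2 forces x > 0, and then √x + √2 > √2.
Hence |√x − √2| < |x − 2|/√2, which is < ε once |x − 2| < √2·ε.
Take δ = min(2, √2·ε). If 0 < |x − 2| < δ then x > 0 and |√x − √2| < |x − 2|/√2 < ε.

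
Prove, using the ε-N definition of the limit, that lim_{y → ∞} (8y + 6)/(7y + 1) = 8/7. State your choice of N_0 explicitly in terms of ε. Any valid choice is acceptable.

N_0 = (34/49)/ε

Suppose ε > 0. We seek N_0 > 0 such that y > N_0 implies |(8y + 6)/(7y + 1) − (8/7)| < ε.
(8y + 6)/(7y + 1) − (8/7) = (7(8y + 6) − 8(7y + 1)) / (7(7y + 1)) = 34/(7(7y + 1)).
For y > 0 we have 7y + 1 > 7y, so |(8y + 6)/(7y + 1) − (8/7)| = 34/(7(7y + 1)) < 34/(7·7y) = (34/49)/y.
Thus |(8y + 6)/(7y + 1) − (8/7)| < ε whenever y > (34/49)/ε.
Take N_0 = (34/49)/ε. If y > N_0 then |(8y + 6)/(7y + 1) − (8/7)| < (34/49)/y < ε.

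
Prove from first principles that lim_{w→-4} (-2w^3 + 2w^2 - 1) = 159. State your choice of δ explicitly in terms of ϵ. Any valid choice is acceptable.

δ = min(1, ϵ/140)

Suppose ϵ > 0. We want δ > 0 such that 0 < |w + 4| < δ implies |(-2w^3 + 2w^2 - 1) − 159| < ϵ.
(-2w^3 + 2w^2 - 1) − 159 = -2w^3 + 2w^2 - 160 = (w + 4)(-2w^2 + 10w - 40).
So |(-2w^3 + 2w^2 - 1) − 159| = |w + 4|·|-2w^2 + 10w - 40|.
Require δ ≤ 1. Then |w + 4| < 1 gives |w| < 5, and by the triangle inequality |-2w^2 + 10w - 40| ≤ 2·5^2 + 10·5 + 40 = 140.
Hence |(-2w^3 + 2w^2 - 1) − 159| ≤ 140|w + 4| < ϵ provided |w + 4| < ϵ/140.
Choosing δ = min(1, ϵ/140) ensures both conditions, hence |(-2w^3 + 2w^2 - 1) − 159| < ϵ.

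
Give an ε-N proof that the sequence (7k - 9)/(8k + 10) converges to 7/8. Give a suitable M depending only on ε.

M = (71/32)/ε

Fix ε > 0. For k ≥ 1, |(7k - 9)/(8k + 10) − (7/8)| = |-142|/(8(8k + 10)) = 142/(8(8k + 10)).
Since 8k + 10 ≥ 8k for k ≥ 1, this is ≤ 142/(8·8k) = (71/32)/k.
So |(7k - 9)/(8k + 10) − (7/8)| < ε whenever k > (71/32)/ε.
Take M = (71/32)/ε. If k > M then |(7k - 9)/(8k + 10) − (7/8)| ≤ (71/32)/k < ε.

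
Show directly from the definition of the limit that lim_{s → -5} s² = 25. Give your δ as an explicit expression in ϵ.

δ = min(1, ϵ/11)

Fix ϵ > 0. We seek δ > 0 with 0 < |s + 5| < δ ⇒ |s² − 25| < ϵ.
Factor: s² − 25 = (s + 5)(s - 5), so |s² − 25| = |s + 5|·|s - 5|.
Restrict δ ≤ 1. Then |s + 5| < 1 gives |s| < 6, so by the triangle inequality |s - 5| ≤ 6 + 5 = 11.
Hence |s² − 25| ≤ 11|s + 5|, which is < ϵ once |s + 5| < ϵ/11.
Take δ = min(1, ϵ/11). If 0 < |s + 5| < δ then both bounds hold and |s² − 25| ≤ 11|s + 5| < 11·(ϵ/11) = ϵ.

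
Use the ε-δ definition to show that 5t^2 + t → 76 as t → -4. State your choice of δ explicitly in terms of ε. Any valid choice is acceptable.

δ = min(1, ε/44)

Let ε > 0. We want δ > 0 such that 0 < |t + 4| < δ implies |(5t^2 + t) − 76| < ε.
(5t^2 + t) − 76 = 5t^2 + t - 76 = (t + 4)(5t - 19).
So |(5t^2 + t) − 76| = |t + 4|·|5t - 19|.
Assume first that |t + 4| < 1, so |t| < 5. Then |5t - 19| ≤ 5·5 + 19 = 44.
Hence |(5t^2 + t) − 76| ≤ 44|t + 4| < ε provided |t + 4| < ε/44.
Take δ = min(1, ε/44). Then 0 < |t + 4| < δ gives both |t + 4| < 1 and |t + 4| < ε/44, so |(5t^2 + t) − 76| < ε.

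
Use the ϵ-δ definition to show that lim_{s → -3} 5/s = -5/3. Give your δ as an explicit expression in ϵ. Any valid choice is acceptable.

Fix ϵ > 0. We seek δ > 0 such that 0 < |s + 3| < δ implies |5/s + 5/3| < ϵ.
|5/s + 5/3| = 5·|-3 − s|/(3·|s|) = 5|s + 3|/(3|s|).
Restrict δ ≤ 3/2. Then |s + 3| < 3/2 gives |s| > 3/2, so 3|s| > 9/2.
Then |5/s + 5/3| < 5|s + 3|/(9/2), which is < ϵ when |s + 3| < (9/10)ϵ.
Take δ = min(3/2, (9/10)ϵ). Then 0 < |s + 3| < δ gives both |s + 3| < 3/2 and |s + 3| < (9/10)ϵ, so |5/s + 5/3| < ϵ.

δ = min(3/2, (9/10)ϵ)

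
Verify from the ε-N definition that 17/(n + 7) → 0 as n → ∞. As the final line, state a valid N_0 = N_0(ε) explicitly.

N_0 = 17/ε

Let ε > 0. For n ≥ 1, |17/(n + 7) − 0| = 17/(n + 7) ≤ 17/n.
We need 17/n < ε, i.e. n > 17/ε.
Take N_0 = 17/ε. If n > N_0 then |17/(n + 7)| ≤ 17/n < ε.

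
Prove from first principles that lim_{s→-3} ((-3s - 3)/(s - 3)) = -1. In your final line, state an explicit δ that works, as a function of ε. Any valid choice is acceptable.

Let ε > 0. We want δ > 0 with 0 < |s + 3| < δ ⇒ |(-3s - 3)/(s - 3) + 1| < ε.
Combining over a common denominator, (-3s - 3)/(s - 3) + 1 = [(-3s - 3)·(-6) − 6·(s - 3)] / [(-6)·(s - 3)] = 12(s + 3) / ((-6)(s - 3)).
So |(-3s - 3)/(s - 3) + 1| = 12|s + 3| / (6·|s − 3|).
Restrict δ ≤ 3. Then |s + 3| < 3 gives |s − 3| = |(s + 3) + (-6)| ≥ 6 − 3 = 3.
Hence |(-3s - 3)/(s - 3) + 1| < 12|s + 3|/(6·3) = (2/3)|s + 3|, which is < ε once |s + 3| < (3/2)ε.
Take δ = min(3, (3/2)ε). Then 0 < |s + 3| < δ forces both bounds, so |(-3s - 3)/(s - 3) + 1| < ε.

δ = min(3, (3/2)ε)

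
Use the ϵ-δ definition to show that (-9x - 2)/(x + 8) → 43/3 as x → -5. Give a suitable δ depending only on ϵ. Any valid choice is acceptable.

δ = min(3/2, (9/140)ϵ)

Suppose ϵ > 0. We want δ > 0 with 0 < |x + 5| < δ ⇒ |(-9x - 2)/(x + 8) − (43/3)| < ϵ.
Combining over a common denominator, (-9x - 2)/(x + 8) − (43/3) = [(-9x - 2)·3 − 43·(x + 8)] / [3·(x + 8)] = -70(x + 5) / (3(x + 8)).
So |(-9x - 2)/(x + 8) − (43/3)| = 70|x + 5| / (3·|x + 8|).
Restrict δ ≤ 3/2. Then |x + 5| < 3/2 gives |x + 8| = |(x + 5) + 3| ≥ 3 − 3/2 = 3/2.
Hence |(-9x - 2)/(x + 8) − (43/3)| < 70|x + 5|/(3·(3/2)) = (140/9)|x + 5|, which is < ϵ once |x + 5| < (9/140)ϵ.
Take δ = min(3/2, (9/140)ϵ). Then 0 < |x + 5| < δ forces both bounds, so |(-9x - 2)/(x + 8) − (43/3)| < ϵ.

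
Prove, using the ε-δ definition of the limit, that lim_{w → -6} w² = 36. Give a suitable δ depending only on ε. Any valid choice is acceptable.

Fix ε > 0. We seek δ > 0 with 0 < |w + 6| < δ ⇒ |w² − 36| < ε.
Factor: w² − 36 = (w + 6)(w - 6), so |w² − 36| = |w + 6|·|w - 6|.
Restrict δ ≤ 2. Then |w + 6| < 2 gives |w| < 8, so by the triangle inequality |w - 6| ≤ 8 + 6 = 14.
Hence |w² − 36| ≤ 14|w + 6|, which is < ε once |w + 6| < ε/14.
Take δ = min(2, ε/14). If 0 < |w + 6| < δ then both bounds hold and |w² − 36| ≤ 14|w + 6| < 14·(ε/14) = ε.

δ = min(2, ε/14)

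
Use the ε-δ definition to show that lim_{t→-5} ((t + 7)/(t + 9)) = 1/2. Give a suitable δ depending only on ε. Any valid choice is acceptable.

Let ε > 0 be given. We want δ > 0 with 0 < |t + 5| < δ ⇒ |(t + 7)/(t + 9) − (1/2)| < ε.
Combining over a common denominator, (t + 7)/(t + 9) − (1/2) = [(t + 7)·4 − 2·(t + 9)] / [4·(t + 9)] = 2(t + 5) / (4(t + 9)).
So |(t + 7)/(t + 9) − (1/2)| = 2|t + 5| / (4·|t + 9|).
Restrict δ ≤ 2. Then |t + 5| < 2 gives |t + 9| = |(t + 5) + 4| ≥ 4 − 2 = 2.
Hence |(t + 7)/(t + 9) − (1/2)| < 2|t + 5|/(4·2) = (1/4)|t + 5|, which is < ε once |t + 5| < 4ε.
Take δ = min(2, 4ε). Then 0 < |t + 5| < δ forces both bounds, so |(t + 7)/(t + 9) − (1/2)| < ε.

δ = min(2, 4ε)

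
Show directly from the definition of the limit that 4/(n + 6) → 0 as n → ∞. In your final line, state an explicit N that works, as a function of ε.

N = 4/ε

Let ε > 0. For n ≥ 1, |4/(n + 6) − 0| = 4/(n + 6) ≤ 4/n.
We need 4/n < ε, i.e. n > 4/ε.
Take N = 4/ε. If n > N then |4/(n + 6)| ≤ 4/n < ε.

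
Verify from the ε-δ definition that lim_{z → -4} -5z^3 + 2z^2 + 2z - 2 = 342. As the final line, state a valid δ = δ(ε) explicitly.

δ = min(2, ε/398)

Let ε > 0 be given. We want δ > 0 such that 0 < |z + 4| < δ implies |(-5z^3 + 2z^2 + 2z - 2) − 342| < ε.
(-5z^3 + 2z^2 + 2z - 2) − 342 = -5z^3 + 2z^2 + 2z - 344 = (z + 4)(-5z^2 + 22z - 86).
So |(-5z^3 + 2z^2 + 2z - 2) − 342| = |z + 4|·|-5z^2 + 22z - 86|.
Assume first that |z + 4| < 2, so |z| < 6. Then |-5z^2 + 22z - 86| ≤ 5·6^2 + 22·6 + 86 = 398.
Hence |(-5z^3 + 2z^2 + 2z - 2) − 342| ≤ 398|z + 4| < ε provided |z + 4| < ε/398.
Take δ = min(2, ε/398). Then 0 < |z + 4| < δ gives both |z + 4| < 2 and |z + 4| < ε/398, so |(-5z^3 + 2z^2 + 2z - 2) − 342| < ε.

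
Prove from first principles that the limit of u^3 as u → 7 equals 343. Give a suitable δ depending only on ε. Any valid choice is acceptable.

Let ε > 0 be given. We seek δ > 0 with 0 < |u − 7| < δ ⇒ |u^3 − 343| < ε.
Factor: u^3 − 343 = (u − 7)(u^2 + 7u + 49), so |u^3 − 343| = |u − 7|·|u^2 + 7u + 49|.
Impose δ ≤ 1 so that |u| < 8; then |u^2 + 7u + 49| ≤ 169.
Hence |u^3 − 343| ≤ 169|u − 7|, which is < ε once |u − 7| < ε/169.
Take δ = min(1, ε/169). If 0 < |u − 7| < δ then both bounds hold and |u^3 − 343| ≤ 169|u − 7| < 169·(ε/169) = ε.

δ = min(1, ε/169)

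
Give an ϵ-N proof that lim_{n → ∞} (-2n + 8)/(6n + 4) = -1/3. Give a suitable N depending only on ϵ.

Suppose ϵ > 0. For n ≥ 1, |(-2n + 8)/(6n + 4) + 1/3| = |56|/(6(6n + 4)) = 56/(6(6n + 4)).
Since 6n + 4 ≥ 6n for n ≥ 1, this is ≤ 56/(6·6n) = (14/9)/n.
So |(-2n + 8)/(6n + 4) + 1/3| < ϵ whenever n > (14/9)/ϵ.
Take N = (14/9)/ϵ. If n > N then |(-2n + 8)/(6n + 4) + 1/3| ≤ (14/9)/n < ϵ.

N = (14/9)/ϵ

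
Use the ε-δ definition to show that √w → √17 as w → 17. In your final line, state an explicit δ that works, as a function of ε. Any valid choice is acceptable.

δ = min(17, √17·ε)

Suppose ε > 0. We want δ > 0 such that 0 < |w − 17| < δ implies |√w − √17| < ε.
Rationalise: √w − √17 = (w − 17)/(√w + √17), so |√w − √17| = |w − 17|/(√w + √17).
Restrict δ ≤ 17 so that |w − 17| < 17 forces w > 0, and then √w + √17 > √17.
Hence |√w − √17| < |w − 17|/√17, which is < ε once |w − 17| < √17·ε.
Take δ = min(17, √17·ε). If 0 < |w − 17| < δ then w > 0 and |√w − √17| < |w − 17|/√17 < ε.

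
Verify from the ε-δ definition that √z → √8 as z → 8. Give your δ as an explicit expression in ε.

δ = min(8, √8·ε)

Fix ε > 0. We want δ > 0 such that 0 < |z − 8| < δ implies |√z − √8| < ε.
Rationalise: √z − √8 = (z − 8)/(√z + √8), so |√z − √8| = |z − 8|/(√z + √8).
Restrict δ ≤ 8 so that |z − 8| < 8 forces z > 0, and then √z + √8 > √8.
Hence |√z − √8| < |z − 8|/√8, which is < ε once |z − 8| < √8·ε.
Take δ = min(8, √8·ε). If 0 < |z − 8| < δ then z > 0 and |√z − √8| < |z − 8|/√8 < ε.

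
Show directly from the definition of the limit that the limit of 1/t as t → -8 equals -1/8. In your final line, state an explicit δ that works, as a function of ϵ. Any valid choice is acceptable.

Let ϵ > 0 be given. We seek δ > 0 such that 0 < |t + 8| < δ implies |1/t + 1/8| < ϵ.
|1/t + 1/8| = |-8 − t|/(8·|t|) = |t + 8|/(8|t|).
Restrict δ ≤ 4. Then |t + 8| < 4 gives |t| > 4, so 8|t| > 32.
Then |1/t + 1/8| < |t + 8|/32, which is < ϵ when |t + 8| < 32ϵ.
Take δ = min(4, 32ϵ). Then 0 < |t + 8| < δ gives both |t + 8| < 4 and |t + 8| < 32ϵ, so |1/t + 1/8| < ϵ.

δ = min(4, 32ϵ)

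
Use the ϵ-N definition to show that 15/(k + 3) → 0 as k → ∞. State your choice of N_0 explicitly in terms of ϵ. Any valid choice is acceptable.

Let ϵ > 0. For k ≥ 1, |15/(k + 3) − 0| = 15/(k + 3) ≤ 15/k.
We need 15/k < ϵ, i.e. k > 15/ϵ.
Take N_0 = 15/ϵ. If k > N_0 then |15/(k + 3)| ≤ 15/k < ϵ.

N_0 = 15/ϵ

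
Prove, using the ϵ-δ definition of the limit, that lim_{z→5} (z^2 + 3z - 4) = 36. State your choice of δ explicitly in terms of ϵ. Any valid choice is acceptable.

Let ϵ > 0. We want δ > 0 such that 0 < |z − 5| < δ implies |(z^2 + 3z - 4) − 36| < ϵ.
(z^2 + 3z - 4) − 36 = z^2 + 3z - 40 = (z − 5)(z + 8).
So |(z^2 + 3z - 4) − 36| = |z − 5|·|z + 8|.
Assume first that |z − 5| < 2, so |z| < 7. Then |z + 8| ≤ 7 + 8 = 15.
Hence |(z^2 + 3z - 4) − 36| ≤ 15|z − 5| < ϵ provided |z − 5| < ϵ/15.
Choosing δ = min(2, ϵ/15) ensures both conditions, hence |(z^2 + 3z - 4) − 36| < ϵ.

δ = min(2, ϵ/15)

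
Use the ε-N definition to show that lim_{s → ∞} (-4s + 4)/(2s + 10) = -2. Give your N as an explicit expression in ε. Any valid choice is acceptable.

N = 12/ε

Let ε > 0. We seek N > 0 such that s > N implies |(-4s + 4)/(2s + 10) + 2| < ε.
(-4s + 4)/(2s + 10) + 2 = (2(-4s + 4) − (-4)(2s + 10)) / (2(2s + 10)) = 48/(2(2s + 10)).
For s > 0 we have 2s + 10 > 2s, so |(-4s + 4)/(2s + 10) + 2| = 48/(2(2s + 10)) < 48/(2·2s) = 12/s.
Thus |(-4s + 4)/(2s + 10) + 2| < ε whenever s > 12/ε.
Take N = 12/ε. If s > N then |(-4s + 4)/(2s + 10) + 2| < 12/s < ε.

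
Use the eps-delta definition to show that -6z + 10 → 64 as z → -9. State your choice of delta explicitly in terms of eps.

delta = eps/6

Fix eps > 0. We need delta > 0 so that 0 < |z + 9| < delta implies |(-6z + 10) − 64| < eps.
Since (-6z + 10) − 64 = -6(z + 9), we have |(-6z + 10) − 64| = 6|z + 9|.
Thus it suffices that |z + 9| < eps/6.
Take delta = eps/6. If 0 < |z + 9| < delta then |(-6z + 10) − 64| = 6|z + 9| < 6·(eps/6) = eps.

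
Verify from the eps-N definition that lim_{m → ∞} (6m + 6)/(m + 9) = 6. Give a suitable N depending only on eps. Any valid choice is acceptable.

Let eps > 0. For m ≥ 1, |(6m + 6)/(m + 9) − 6| = |-48|/((m + 9)) = 48/((m + 9)).
Since m + 9 ≥ m for m ≥ 1, this is ≤ 48/(m) = 48/m.
So |(6m + 6)/(m + 9) − 6| < eps whenever m > 48/eps.
Take N = 48/eps. If m > N then |(6m + 6)/(m + 9) − 6| ≤ 48/m < eps.

N = 48/eps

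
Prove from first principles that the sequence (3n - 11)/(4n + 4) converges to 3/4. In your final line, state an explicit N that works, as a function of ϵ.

N = (7/2)/ϵ

Let ϵ > 0 be given. For n ≥ 1, |(3n - 11)/(4n + 4) − (3/4)| = |-56|/(4(4n + 4)) = 56/(4(4n + 4)).
Since 4n + 4 ≥ 4n for n ≥ 1, this is ≤ 56/(4·4n) = (7/2)/n.
So |(3n - 11)/(4n + 4) − (3/4)| < ϵ whenever n > (7/2)/ϵ.
Take N = (7/2)/ϵ. If n > N then |(3n - 11)/(4n + 4) − (3/4)| ≤ (7/2)/n < ϵ.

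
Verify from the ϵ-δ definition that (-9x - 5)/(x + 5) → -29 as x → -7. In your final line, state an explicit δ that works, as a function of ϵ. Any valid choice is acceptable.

Let ϵ > 0 be given. We want δ > 0 with 0 < |x + 7| < δ ⇒ |(-9x - 5)/(x + 5) + 29| < ϵ.
Combining over a common denominator, (-9x - 5)/(x + 5) + 29 = [(-9x - 5)·(-2) − 58·(x + 5)] / [(-2)·(x + 5)] = -40(x + 7) / ((-2)(x + 5)).
So |(-9x - 5)/(x + 5) + 29| = 40|x + 7| / (2·|x + 5|).
Restrict δ ≤ 1. Then |x + 7| < 1 gives |x + 5| = |(x + 7) + (-2)| ≥ 2 − 1 = 1.
Hence |(-9x - 5)/(x + 5) + 29| < 40|x + 7|/(2·1) = 20|x + 7|, which is < ϵ once |x + 7| < (1/20)ϵ.
Take δ = min(1, (1/20)ϵ). Then 0 < |x + 7| < δ forces both bounds, so |(-9x - 5)/(x + 5) + 29| < ϵ.

δ = min(1, (1/20)ϵ)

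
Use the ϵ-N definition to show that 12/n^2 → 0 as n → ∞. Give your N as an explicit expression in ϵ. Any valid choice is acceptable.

Let ϵ > 0 be given. For n ≥ 1, |12/n^2 − 0| = 12/n^2.
12/n^2 < ϵ ⇔ n^2 > 12/ϵ ⇔ n > (12/ϵ)^{1/2}.
Take N = (12/ϵ)^{1/2}. Then n > N implies 12/n^2 < ϵ.

N = (12/ϵ)^{1/2}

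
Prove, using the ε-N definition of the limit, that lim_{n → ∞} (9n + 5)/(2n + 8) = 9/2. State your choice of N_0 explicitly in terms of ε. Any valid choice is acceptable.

Let ε > 0 be given. For n ≥ 1, |(9n + 5)/(2n + 8) − (9/2)| = |-62|/(2(2n + 8)) = 62/(2(2n + 8)).
Since 2n + 8 ≥ 2n for n ≥ 1, this is ≤ 62/(2·2n) = (31/2)/n.
So |(9n + 5)/(2n + 8) − (9/2)| < ε whenever n > (31/2)/ε.
Take N_0 = (31/2)/ε. If n > N_0 then |(9n + 5)/(2n + 8) − (9/2)| ≤ (31/2)/n < ε.

N_0 = (31/2)/ε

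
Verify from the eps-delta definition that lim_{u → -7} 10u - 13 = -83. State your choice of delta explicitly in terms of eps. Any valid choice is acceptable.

Let eps > 0 be given. We need delta > 0 so that 0 < |u + 7| < delta implies |(10u - 13) + 83| < eps.
Since (10u - 13) + 83 = 10(u + 7), we have |(10u - 13) + 83| = 10|u + 7|.
Thus it suffices that |u + 7| < eps/10.
Take delta = eps/10. If 0 < |u + 7| < delta then |(10u - 13) + 83| = 10|u + 7| < 10·(eps/10) = eps.

delta = eps/10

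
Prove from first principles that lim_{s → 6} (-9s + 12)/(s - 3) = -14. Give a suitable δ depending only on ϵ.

δ = min(3/2, (3/10)ϵ)

Let ϵ > 0. We want δ > 0 with 0 < |s − 6| < δ ⇒ |(-9s + 12)/(s - 3) + 14| < ϵ.
Combining over a common denominator, (-9s + 12)/(s - 3) + 14 = [(-9s + 12)·3 − (-42)·(s - 3)] / [3·(s - 3)] = 15(s − 6) / (3(s - 3)).
So |(-9s + 12)/(s - 3) + 14| = 15|s − 6| / (3·|s − 3|).
Require δ ≤ 3/2, so |s − 3| ≥ |3| − |s − 6| > 3 − 3/2 = 3/2.
Hence |(-9s + 12)/(s - 3) + 14| < 15|s − 6|/(3·(3/2)) = (10/3)|s − 6|, which is < ϵ once |s − 6| < (3/10)ϵ.
Take δ = min(3/2, (3/10)ϵ). Then 0 < |s − 6| < δ forces both bounds, so |(-9s + 12)/(s - 3) + 14| < ϵ.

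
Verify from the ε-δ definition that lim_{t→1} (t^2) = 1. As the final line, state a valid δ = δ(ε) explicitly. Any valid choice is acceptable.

δ = min(1, ε/3)

Let ε > 0. We seek δ > 0 with 0 < |t − 1| < δ ⇒ |t^2 − 1| < ε.
Factor: t^2 − 1 = (t − 1)(t + 1), so |t^2 − 1| = |t − 1|·|t + 1|.
Impose δ ≤ 1 so that |t| < 2; then |t + 1| ≤ 3.
Hence |t^2 − 1| ≤ 3|t − 1|, which is < ε once |t − 1| < ε/3.
Take δ = min(1, ε/3). If 0 < |t − 1| < δ then both bounds hold and |t^2 − 1| ≤ 3|t − 1| < 3·(ε/3) = ε.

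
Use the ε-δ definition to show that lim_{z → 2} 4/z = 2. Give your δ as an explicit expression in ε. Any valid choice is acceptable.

δ = min(1, (1/2)ε)

Let ε > 0. We seek δ > 0 such that 0 < |z − 2| < δ implies |4/z − 2| < ε.
|4/z − 2| = 4·|2 − z|/(2·|z|) = 4|z − 2|/(2|z|).
Restrict δ ≤ 1. Then |z − 2| < 1 gives |z| > 1, so 2|z| > 2.
Then |4/z − 2| < 4|z − 2|/2, which is < ε when |z − 2| < (1/2)ε.
Take δ = min(1, (1/2)ε). Then 0 < |z − 2| < δ gives both |z − 2| < 1 and |z − 2| < (1/2)ε, so |4/z − 2| < ε.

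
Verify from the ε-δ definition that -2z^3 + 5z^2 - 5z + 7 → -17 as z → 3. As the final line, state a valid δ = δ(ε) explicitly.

δ = min(1, ε/44)

Suppose ε > 0. We want δ > 0 such that 0 < |z − 3| < δ implies |(-2z^3 + 5z^2 - 5z + 7) + 17| < ε.
(-2z^3 + 5z^2 - 5z + 7) + 17 = -2z^3 + 5z^2 - 5z + 24 = (z − 3)(-2z^2 - z - 8).
So |(-2z^3 + 5z^2 - 5z + 7) + 17| = |z − 3|·|-2z^2 - z - 8|.
Assume first that |z − 3| < 1, so |z| < 4. Then |-2z^2 - z - 8| ≤ 2·4^2 + 4 + 8 = 44.
Hence |(-2z^3 + 5z^2 - 5z + 7) + 17| ≤ 44|z − 3| < ε provided |z − 3| < ε/44.
Choosing δ = min(1, ε/44) ensures both conditions, hence |(-2z^3 + 5z^2 - 5z + 7) + 17| < ε.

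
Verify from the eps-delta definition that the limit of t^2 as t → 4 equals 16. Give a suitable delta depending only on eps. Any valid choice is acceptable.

Suppose eps > 0. We seek delta > 0 with 0 < |t − 4| < delta ⇒ |t^2 − 16| < eps.
Factor: t^2 − 16 = (t − 4)(t + 4), so |t^2 − 16| = |t − 4|·|t + 4|.
Restrict delta ≤ 1. Then |t − 4| < 1 gives |t| < 5, so by the triangle inequality |t + 4| ≤ 5 + 4 = 9.
Hence |t^2 − 16| ≤ 9|t − 4|, which is < eps once |t − 4| < eps/9.
Take delta = min(1, eps/9). If 0 < |t − 4| < delta then both bounds hold and |t^2 − 16| ≤ 9|t − 4| < 9·(eps/9) = eps.

delta = min(1, eps/9)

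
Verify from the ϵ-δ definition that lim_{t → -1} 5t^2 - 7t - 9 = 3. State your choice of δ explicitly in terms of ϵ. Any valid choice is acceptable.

δ = min(2, ϵ/27)

Fix ϵ > 0. We want δ > 0 such that 0 < |t + 1| < δ implies |(5t^2 - 7t - 9) − 3| < ϵ.
(5t^2 - 7t - 9) − 3 = 5t^2 - 7t - 12 = (t + 1)(5t - 12).
So |(5t^2 - 7t - 9) − 3| = |t + 1|·|5t - 12|.
Assume first that |t + 1| < 2, so |t| < 3. Then |5t - 12| ≤ 5·3 + 12 = 27.
Hence |(5t^2 - 7t - 9) − 3| ≤ 27|t + 1| < ϵ provided |t + 1| < ϵ/27.
Take δ = min(2, ϵ/27). Then 0 < |t + 1| < δ gives both |t + 1| < 2 and |t + 1| < ϵ/27, so |(5t^2 - 7t - 9) − 3| < ϵ.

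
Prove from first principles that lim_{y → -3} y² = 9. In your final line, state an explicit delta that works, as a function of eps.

Let eps > 0 be given. We seek delta > 0 with 0 < |y + 3| < delta ⇒ |y² − 9| < eps.
Factor: y² − 9 = (y + 3)(y - 3), so |y² − 9| = |y + 3|·|y - 3|.
Restrict delta ≤ 1. Then |y + 3| < 1 gives |y| < 4, so by the triangle inequality |y - 3| ≤ 4 + 3 = 7.
Hence |y² − 9| ≤ 7|y + 3|, which is < eps once |y + 3| < eps/7.
Take delta = min(1, eps/7). If 0 < |y + 3| < delta then both bounds hold and |y² − 9| ≤ 7|y + 3| < 7·(eps/7) = eps.

delta = min(1, eps/7)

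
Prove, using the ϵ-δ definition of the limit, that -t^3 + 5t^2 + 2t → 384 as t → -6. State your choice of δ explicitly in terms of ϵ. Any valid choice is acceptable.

δ = min(1, ϵ/190)

Let ϵ > 0 be given. We want δ > 0 such that 0 < |t + 6| < δ implies |(-t^3 + 5t^2 + 2t) − 384| < ϵ.
(-t^3 + 5t^2 + 2t) − 384 = -t^3 + 5t^2 + 2t - 384 = (t + 6)(-t^2 + 11t - 64).
So |(-t^3 + 5t^2 + 2t) − 384| = |t + 6|·|-t^2 + 11t - 64|.
Require δ ≤ 1. Then |t + 6| < 1 gives |t| < 7, and by the triangle inequality |-t^2 + 11t - 64| ≤ 7^2 + 11·7 + 64 = 190.
Hence |(-t^3 + 5t^2 + 2t) − 384| ≤ 190|t + 6| < ϵ provided |t + 6| < ϵ/190.
Choosing δ = min(1, ϵ/190) ensures both conditions, hence |(-t^3 + 5t^2 + 2t) − 384| < ϵ.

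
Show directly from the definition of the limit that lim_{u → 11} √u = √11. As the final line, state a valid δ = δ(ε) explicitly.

Let ε > 0 be given. We want δ > 0 such that 0 < |u − 11| < δ implies |√u − √11| < ε.
Rationalise: √u − √11 = (u − 11)/(√u + √11), so |√u − √11| = |u − 11|/(√u + √11).
Restrict δ ≤ 11 so that |u − 11| < 11 forces u > 0, and then √u + √11 > √11.
Hence |√u − √11| < |u − 11|/√11, which is < ε once |u − 11| < √11·ε.
Take δ = min(11, √11·ε). If 0 < |u − 11| < δ then u > 0 and |√u − √11| < |u − 11|/√11 < ε.

δ = min(11, √11·ε)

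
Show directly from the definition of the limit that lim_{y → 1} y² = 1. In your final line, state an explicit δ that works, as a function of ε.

δ = min(1, ε/3)

Fix ε > 0. We seek δ > 0 with 0 < |y − 1| < δ ⇒ |y² − 1| < ε.
Factor: y² − 1 = (y − 1)(y + 1), so |y² − 1| = |y − 1|·|y + 1|.
Impose δ ≤ 1 so that |y| < 2; then |y + 1| ≤ 3.
Hence |y² − 1| ≤ 3|y − 1|, which is < ε once |y − 1| < ε/3.
Take δ = min(1, ε/3). If 0 < |y − 1| < δ then both bounds hold and |y² − 1| ≤ 3|y − 1| < 3·(ε/3) = ε.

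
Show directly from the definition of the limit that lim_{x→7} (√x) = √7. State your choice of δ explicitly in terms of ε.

Fix ε > 0. We want δ > 0 such that 0 < |x − 7| < δ implies |√x − √7| < ε.
Rationalise: √x − √7 = (x − 7)/(√x + √7), so |√x − √7| = |x − 7|/(√x + √7).
Restrict δ ≤ 7 so that |x − 7| < 7 forces x > 0, and then √x + √7 > √7.
Hence |√x − √7| < |x − 7|/√7, which is < ε once |x − 7| < √7·ε.
Take δ = min(7, √7·ε). If 0 < |x − 7| < δ then x > 0 and |√x − √7| < |x − 7|/√7 < ε.

δ = min(7, √7·ε)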